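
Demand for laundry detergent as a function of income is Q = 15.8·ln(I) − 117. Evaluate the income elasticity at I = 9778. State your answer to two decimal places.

0.56

At I = 9778: Q = 28.169.
dQ/dI = 15.8/I = 0.00161587 at this income.
η = (dQ/dI)·(I/Q) = 0.00161587 × (9778/28.169) = 0.56.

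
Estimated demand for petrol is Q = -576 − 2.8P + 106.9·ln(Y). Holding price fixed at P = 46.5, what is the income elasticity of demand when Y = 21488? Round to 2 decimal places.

0.30

At P = 46.5, Y = 21488: Q = 360.154.
Holding P constant, ∂Q/∂Y = 106.9/Y = 0.00497487.
η_Y = (∂Q/∂Y)·(Y/Q) = 0.00497487 × (21488/360.154) = 0.30.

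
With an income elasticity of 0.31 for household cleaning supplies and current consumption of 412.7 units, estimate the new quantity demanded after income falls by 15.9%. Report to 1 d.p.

392.4

%ΔQ ≈ η × %ΔI = 0.31 × (-15.9%) = -4.929%.
New Q ≈ 412.7 × (1 − 0.04929) = 392.4.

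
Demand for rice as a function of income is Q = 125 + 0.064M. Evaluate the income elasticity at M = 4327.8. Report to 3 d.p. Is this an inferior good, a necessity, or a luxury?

0.689 (necessity)

At M = 4327.8: Q = 401.979.
dQ/dM = 0.064.
η = (dQ/dM)·(M/Q) = 0.064 × (4327.8/401.979) = 0.689.
Since 0 < η < 1, the good is a necessity.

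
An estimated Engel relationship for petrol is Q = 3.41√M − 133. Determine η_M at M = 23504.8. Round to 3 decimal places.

0.671

At M = 23504.8: Q = 389.796.
dQ/dM = 3.41/(2√M) = 0.0111211 at this income.
η = (dQ/dM)·(M/Q) = 0.0111211 × (23504.8/389.796) = 0.671.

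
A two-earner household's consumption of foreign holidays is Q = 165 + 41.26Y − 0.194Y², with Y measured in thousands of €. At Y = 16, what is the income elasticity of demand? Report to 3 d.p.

0.723

At Y = 16: Q = 775.4960.
dQ/dY = 41.26 − 0.388Y = 35.05200.
η = (dQ/dY)·(Y/Q) = 35.05200 × (16/775.4960) = 0.723.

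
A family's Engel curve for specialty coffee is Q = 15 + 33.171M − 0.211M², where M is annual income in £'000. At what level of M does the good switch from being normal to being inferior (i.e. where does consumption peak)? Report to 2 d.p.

78.60

dQ/dM = 33.171 − 0.422M.
The good is inferior where dQ/dM < 0. Setting dQ/dM = 0 gives M = 33.171 / 0.422 = 78.60.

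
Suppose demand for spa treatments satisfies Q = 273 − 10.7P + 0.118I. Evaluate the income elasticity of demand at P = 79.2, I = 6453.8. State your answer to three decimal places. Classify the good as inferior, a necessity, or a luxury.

At P = 79.2, I = 6453.8: Q = 187.108.
Holding P constant, ∂Q/∂I = 0.118.
η_I = (∂Q/∂I)·(I/Q) = 0.118 × (6453.8/187.108) = 4.070.
Since η > 1, this is a luxury.

4.070 (luxury)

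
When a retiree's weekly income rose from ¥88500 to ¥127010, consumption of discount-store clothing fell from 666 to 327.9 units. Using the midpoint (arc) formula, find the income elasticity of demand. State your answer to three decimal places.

-1.904

ΔQ = 327.9 − 666 = -338.1; midpoint Q̄ = (666 + 327.9)/2 = 496.95.
ΔI = 127010 − 88500 = 38510; midpoint Ī = (88500 + 127010)/2 = 107755.
η = (ΔQ/Q̄) ÷ (ΔI/Ī) = (-338.1/496.95) ÷ (38510/107755) = -1.904.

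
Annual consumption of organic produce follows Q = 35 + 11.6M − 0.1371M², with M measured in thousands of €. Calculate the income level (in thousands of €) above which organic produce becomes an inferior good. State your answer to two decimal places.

42.30

dQ/dM = 11.6 − 0.2742M.
The good is inferior where dQ/dM < 0. Setting dQ/dM = 0 gives M = 11.6 / 0.2742 = 42.30.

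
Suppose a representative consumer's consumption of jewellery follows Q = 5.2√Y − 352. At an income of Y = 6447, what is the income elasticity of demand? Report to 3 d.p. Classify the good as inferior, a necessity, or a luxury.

3.186 (luxury)

At Y = 6447: Q = 65.525.
dQ/dY = 5.2/(2√Y) = 0.0323813 at this income.
η = (dQ/dY)·(Y/Q) = 0.0323813 × (6447/65.525) = 3.186.
Since η > 1, the good is a luxury.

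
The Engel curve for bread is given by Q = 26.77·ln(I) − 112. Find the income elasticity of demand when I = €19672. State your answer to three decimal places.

0.175

At I = 19672: Q = 152.674.
dQ/dI = 26.77/I = 0.00136082 at this income.
η = (dQ/dI)·(I/Q) = 0.00136082 × (19672/152.674) = 0.175.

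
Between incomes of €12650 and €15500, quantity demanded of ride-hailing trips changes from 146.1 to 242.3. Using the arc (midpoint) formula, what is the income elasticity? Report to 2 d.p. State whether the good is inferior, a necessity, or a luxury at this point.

2.45 (luxury)

ΔQ = 242.3 − 146.1 = 96.2; midpoint Q̄ = (146.1 + 242.3)/2 = 194.2.
ΔI = 15500 − 12650 = 2850; midpoint Ī = (12650 + 15500)/2 = 14075.
η = (ΔQ/Q̄) ÷ (ΔI/Ī) = (96.2/194.2) ÷ (2850/14075) = 2.45.
η > 1 ⇒ luxury.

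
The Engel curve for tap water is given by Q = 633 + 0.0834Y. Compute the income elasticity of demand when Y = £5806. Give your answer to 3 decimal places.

0.433

At Y = 5806: Q = 1117.220.
dQ/dY = 0.0834.
η = (dQ/dY)·(Y/Q) = 0.0834 × (5806/1117.220) = 0.433.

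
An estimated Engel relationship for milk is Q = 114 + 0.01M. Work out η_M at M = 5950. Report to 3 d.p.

0.343

At M = 5950: Q = 173.500.
dQ/dM = 0.01.
η = (dQ/dM)·(M/Q) = 0.01 × (5950/173.500) = 0.343.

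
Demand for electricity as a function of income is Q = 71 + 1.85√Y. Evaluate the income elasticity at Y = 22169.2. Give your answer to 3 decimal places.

At Y = 22169.2: Q = 346.453.
dQ/dY = 1.85/(2√Y) = 0.0062125 at this income.
η = (dQ/dY)·(Y/Q) = 0.0062125 × (22169.2/346.453) = 0.398.

0.398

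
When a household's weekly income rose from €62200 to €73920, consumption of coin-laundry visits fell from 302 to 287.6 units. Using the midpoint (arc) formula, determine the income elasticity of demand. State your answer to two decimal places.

-0.28

ΔQ = 287.6 − 302 = -14.4; midpoint Q̄ = (302 + 287.6)/2 = 294.8.
ΔI = 73920 − 62200 = 11720; midpoint Ī = (62200 + 73920)/2 = 68060.
η = (ΔQ/Q̄) ÷ (ΔI/Ī) = (-14.4/294.8) ÷ (11720/68060) = -0.28.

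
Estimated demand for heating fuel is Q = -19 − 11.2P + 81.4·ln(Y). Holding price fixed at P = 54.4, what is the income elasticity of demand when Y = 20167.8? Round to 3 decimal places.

At P = 54.4, Y = 20167.8: Q = 178.544.
Holding P constant, ∂Q/∂Y = 81.4/Y = 0.00403614.
η_Y = (∂Q/∂Y)·(Y/Q) = 0.00403614 × (20167.8/178.544) = 0.456.

0.456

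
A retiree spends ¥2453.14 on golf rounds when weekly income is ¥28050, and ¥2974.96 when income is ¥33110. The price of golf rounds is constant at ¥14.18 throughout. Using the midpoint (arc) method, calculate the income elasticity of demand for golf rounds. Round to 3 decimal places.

With a constant price, Q₁ = 2453.14/14.18 = 173.000 and Q₂ = 2974.96/14.18 = 209.800 (equivalently, work directly with expenditure since P cancels).
Midpoint %ΔQ = (2974.96 − 2453.14)/2714.05 = 0.19227; midpoint %ΔI = (33110 − 28050)/30580 = 0.16547.
η = 0.19227 / 0.16547 = 1.162.

1.162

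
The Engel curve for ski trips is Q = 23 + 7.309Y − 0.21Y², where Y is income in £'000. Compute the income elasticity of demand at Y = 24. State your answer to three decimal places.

-0.859

At Y = 24: Q = 77.4560.
dQ/dY = 7.309 − 0.42Y = -2.77100.
η = (dQ/dY)·(Y/Q) = -2.77100 × (24/77.4560) = -0.859.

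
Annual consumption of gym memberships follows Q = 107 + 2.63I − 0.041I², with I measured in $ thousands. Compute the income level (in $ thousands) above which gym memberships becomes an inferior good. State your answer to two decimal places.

dQ/dI = 2.63 − 0.082I.
The good is inferior where dQ/dI < 0. Setting dQ/dI = 0 gives I = 2.63 / 0.082 = 32.07.

32.07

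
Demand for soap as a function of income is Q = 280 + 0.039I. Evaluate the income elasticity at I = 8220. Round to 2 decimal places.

At I = 8220: Q = 600.580.
dQ/dI = 0.039.
η = (dQ/dI)·(I/Q) = 0.039 × (8220/600.580) = 0.53.

0.53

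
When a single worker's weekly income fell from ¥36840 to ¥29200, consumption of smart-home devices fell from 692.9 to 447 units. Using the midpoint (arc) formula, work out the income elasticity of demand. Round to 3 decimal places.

1.865

ΔQ = 447 − 692.9 = -245.9; midpoint Q̄ = (692.9 + 447)/2 = 569.95.
ΔI = 29200 − 36840 = -7640; midpoint Ī = (36840 + 29200)/2 = 33020.
η = (ΔQ/Q̄) ÷ (ΔI/Ī) = (-245.9/569.95) ÷ (-7640/33020) = 1.865.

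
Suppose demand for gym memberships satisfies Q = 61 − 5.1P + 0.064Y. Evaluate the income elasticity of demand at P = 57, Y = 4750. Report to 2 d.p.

4.09

At P = 57, Y = 4750: Q = 74.300.
Holding P constant, ∂Q/∂Y = 0.064.
η_Y = (∂Q/∂Y)·(Y/Q) = 0.064 × (4750/74.300) = 4.09.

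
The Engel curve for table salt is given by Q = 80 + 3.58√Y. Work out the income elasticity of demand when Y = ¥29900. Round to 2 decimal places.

0.44

At Y = 29900: Q = 699.040.
dQ/dY = 3.58/(2√Y) = 0.0103518 at this income.
η = (dQ/dY)·(Y/Q) = 0.0103518 × (29900/699.040) = 0.44.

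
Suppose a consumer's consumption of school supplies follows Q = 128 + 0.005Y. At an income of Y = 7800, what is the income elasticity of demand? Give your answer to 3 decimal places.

At Y = 7800: Q = 167.000.
dQ/dY = 0.005.
η = (dQ/dY)·(Y/Q) = 0.005 × (7800/167.000) = 0.234.

0.234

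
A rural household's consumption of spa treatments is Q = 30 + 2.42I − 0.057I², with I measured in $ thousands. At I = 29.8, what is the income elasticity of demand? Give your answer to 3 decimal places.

At I = 29.8: Q = 51.4977.
dQ/dI = 2.42 − 0.114I = -0.97720.
η = (dQ/dI)·(I/Q) = -0.97720 × (29.8/51.4977) = -0.565.

-0.565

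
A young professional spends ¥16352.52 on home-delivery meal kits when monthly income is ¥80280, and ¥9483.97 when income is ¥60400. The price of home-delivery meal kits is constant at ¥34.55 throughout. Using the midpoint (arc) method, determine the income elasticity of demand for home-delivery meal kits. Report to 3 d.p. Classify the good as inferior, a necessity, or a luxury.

1.881 (luxury)

With a constant price, Q₁ = 16352.52/34.55 = 473.300 and Q₂ = 9483.97/34.55 = 274.500 (equivalently, work directly with expenditure since P cancels).
Midpoint %ΔQ = (9483.97 − 16352.52)/12918.25 = -0.53169; midpoint %ΔI = (60400 − 80280)/70340 = -0.28263.
η = -0.53169 / -0.28263 = 1.881.
η > 1 ⇒ luxury.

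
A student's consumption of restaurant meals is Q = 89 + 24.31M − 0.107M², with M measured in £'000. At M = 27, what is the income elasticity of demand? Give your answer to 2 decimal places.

0.75

At M = 27: Q = 667.3670.
dQ/dM = 24.31 − 0.214M = 18.53200.
η = (dQ/dM)·(M/Q) = 18.53200 × (27/667.3670) = 0.75.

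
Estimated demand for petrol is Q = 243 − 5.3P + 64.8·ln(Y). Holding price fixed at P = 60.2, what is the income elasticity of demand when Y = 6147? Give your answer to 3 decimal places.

At P = 60.2, Y = 6147: Q = 489.237.
Holding P constant, ∂Q/∂Y = 64.8/Y = 0.0105417.
η_Y = (∂Q/∂Y)·(Y/Q) = 0.0105417 × (6147/489.237) = 0.132.

0.132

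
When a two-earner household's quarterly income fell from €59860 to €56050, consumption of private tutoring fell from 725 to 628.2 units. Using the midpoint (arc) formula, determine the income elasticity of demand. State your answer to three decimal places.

ΔQ = 628.2 − 725 = -96.8; midpoint Q̄ = (725 + 628.2)/2 = 676.6.
ΔI = 56050 − 59860 = -3810; midpoint Ī = (59860 + 56050)/2 = 57955.
η = (ΔQ/Q̄) ÷ (ΔI/Ī) = (-96.8/676.6) ÷ (-3810/57955) = 2.176.

2.176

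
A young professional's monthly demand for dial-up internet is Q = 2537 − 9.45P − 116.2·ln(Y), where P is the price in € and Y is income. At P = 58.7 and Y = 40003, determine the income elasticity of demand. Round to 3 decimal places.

-0.155

At P = 58.7, Y = 40003: Q = 750.947.
Holding P constant, ∂Q/∂Y = -116.2/Y = -0.00290478.
η_Y = (∂Q/∂Y)·(Y/Q) = -0.00290478 × (40003/750.947) = -0.155.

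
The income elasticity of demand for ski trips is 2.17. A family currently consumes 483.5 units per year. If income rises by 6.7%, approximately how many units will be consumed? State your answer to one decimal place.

%ΔQ ≈ η × %ΔI = 2.17 × 6.7% = 14.539%.
New Q ≈ 483.5 × (1 + 0.14539) = 553.8.

553.8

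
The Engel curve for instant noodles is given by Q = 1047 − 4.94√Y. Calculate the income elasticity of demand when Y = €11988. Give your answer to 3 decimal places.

At Y = 11988: Q = 506.121.
dQ/dY = -4.94/(2√Y) = -0.0225592 at this income.
η = (dQ/dY)·(Y/Q) = -0.0225592 × (11988/506.121) = -0.534.

-0.534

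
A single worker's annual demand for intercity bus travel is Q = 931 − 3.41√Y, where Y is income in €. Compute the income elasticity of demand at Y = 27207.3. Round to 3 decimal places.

-0.763

At Y = 27207.3: Q = 368.533.
dQ/dY = -3.41/(2√Y) = -0.0103367 at this income.
η = (dQ/dY)·(Y/Q) = -0.0103367 × (27207.3/368.533) = -0.763.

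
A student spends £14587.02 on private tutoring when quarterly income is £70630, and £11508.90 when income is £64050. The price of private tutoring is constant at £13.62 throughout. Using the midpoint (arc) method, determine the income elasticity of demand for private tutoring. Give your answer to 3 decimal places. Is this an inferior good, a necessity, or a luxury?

2.414 (luxury)

With a constant price, Q₁ = 14587.02/13.62 = 1071.000 and Q₂ = 11508.90/13.62 = 845.000 (equivalently, work directly with expenditure since P cancels).
Midpoint %ΔQ = (11508.90 − 14587.02)/13047.96 = -0.23591; midpoint %ΔI = (64050 − 70630)/67340 = -0.09771.
η = -0.23591 / -0.09771 = 2.414.
η > 1 ⇒ luxury.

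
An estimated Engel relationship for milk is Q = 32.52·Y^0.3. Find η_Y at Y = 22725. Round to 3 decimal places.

0.300

For Q = A·Y^β the income elasticity is constant and equal to β.
Here β = 0.3, so η = 0.300.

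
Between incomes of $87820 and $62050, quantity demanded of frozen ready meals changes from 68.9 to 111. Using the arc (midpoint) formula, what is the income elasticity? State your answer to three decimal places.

-1.361

ΔQ = 111 − 68.9 = 42.1; midpoint Q̄ = (68.9 + 111)/2 = 89.95.
ΔI = 62050 − 87820 = -25770; midpoint Ī = (87820 + 62050)/2 = 74935.
η = (ΔQ/Q̄) ÷ (ΔI/Ī) = (42.1/89.95) ÷ (-25770/74935) = -1.361.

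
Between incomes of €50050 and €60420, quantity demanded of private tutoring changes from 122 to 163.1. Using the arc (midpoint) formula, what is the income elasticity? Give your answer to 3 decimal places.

ΔQ = 163.1 − 122 = 41.1; midpoint Q̄ = (122 + 163.1)/2 = 142.55.
ΔI = 60420 − 50050 = 10370; midpoint Ī = (50050 + 60420)/2 = 55235.
η = (ΔQ/Q̄) ÷ (ΔI/Ī) = (41.1/142.55) ÷ (10370/55235) = 1.536.

1.536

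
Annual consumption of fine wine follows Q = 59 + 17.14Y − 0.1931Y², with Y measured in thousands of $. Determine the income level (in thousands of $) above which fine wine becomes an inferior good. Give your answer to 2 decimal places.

dQ/dY = 17.14 − 0.3862Y.
The good is inferior where dQ/dY < 0. Setting dQ/dY = 0 gives Y = 17.14 / 0.3862 = 44.38.

44.38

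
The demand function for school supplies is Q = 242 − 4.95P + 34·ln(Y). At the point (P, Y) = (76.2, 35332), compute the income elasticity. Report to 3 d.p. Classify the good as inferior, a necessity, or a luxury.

At P = 76.2, Y = 35332: Q = 220.877.
Holding P constant, ∂Q/∂Y = 34/Y = 0.0009623.
η_Y = (∂Q/∂Y)·(Y/Q) = 0.0009623 × (35332/220.877) = 0.154.
Since 0 < η < 1, this is a necessity.

0.154 (necessity)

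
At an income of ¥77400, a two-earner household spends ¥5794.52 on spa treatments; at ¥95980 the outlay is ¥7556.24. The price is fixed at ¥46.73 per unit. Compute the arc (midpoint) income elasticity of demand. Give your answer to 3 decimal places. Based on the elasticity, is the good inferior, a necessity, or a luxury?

With a constant price, Q₁ = 5794.52/46.73 = 124.000 and Q₂ = 7556.24/46.73 = 161.700 (equivalently, work directly with expenditure since P cancels).
Midpoint %ΔQ = (7556.24 − 5794.52)/6675.38 = 0.26391; midpoint %ΔI = (95980 − 77400)/86690 = 0.21433.
η = 0.26391 / 0.21433 = 1.231.
η > 1 ⇒ luxury.

1.231 (luxury)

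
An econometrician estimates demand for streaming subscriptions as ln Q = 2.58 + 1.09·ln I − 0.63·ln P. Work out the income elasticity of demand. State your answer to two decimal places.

In a log-linear demand, the coefficient on ln I is the income elasticity.
So η = 1.09.

1.09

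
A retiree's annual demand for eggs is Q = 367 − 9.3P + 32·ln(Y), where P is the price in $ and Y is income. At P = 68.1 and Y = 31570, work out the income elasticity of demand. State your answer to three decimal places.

At P = 68.1, Y = 31570: Q = 65.189.
Holding P constant, ∂Q/∂Y = 32/Y = 0.00101362.
η_Y = (∂Q/∂Y)·(Y/Q) = 0.00101362 × (31570/65.189) = 0.491.

0.491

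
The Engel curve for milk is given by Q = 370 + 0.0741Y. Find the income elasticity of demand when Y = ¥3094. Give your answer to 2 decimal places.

0.38

At Y = 3094: Q = 599.265.
dQ/dY = 0.0741.
η = (dQ/dY)·(Y/Q) = 0.0741 × (3094/599.265) = 0.38.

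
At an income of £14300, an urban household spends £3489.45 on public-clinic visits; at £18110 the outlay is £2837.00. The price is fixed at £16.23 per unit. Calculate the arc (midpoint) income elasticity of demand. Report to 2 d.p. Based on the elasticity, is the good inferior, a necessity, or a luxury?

With a constant price, Q₁ = 3489.45/16.23 = 215.000 and Q₂ = 2837.00/16.23 = 174.800 (equivalently, work directly with expenditure since P cancels).
Midpoint %ΔQ = (2837.00 − 3489.45)/3163.23 = -0.20626; midpoint %ΔI = (18110 − 14300)/16205 = 0.23511.
η = -0.20626 / 0.23511 = -0.88.
η < 0 ⇒ inferior good.

-0.88 (inferior good)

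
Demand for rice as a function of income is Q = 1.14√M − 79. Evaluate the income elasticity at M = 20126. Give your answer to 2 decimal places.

0.98

At M = 20126: Q = 82.727.
dQ/dM = 1.14/(2√M) = 0.00401787 at this income.
η = (dQ/dM)·(M/Q) = 0.00401787 × (20126/82.727) = 0.98.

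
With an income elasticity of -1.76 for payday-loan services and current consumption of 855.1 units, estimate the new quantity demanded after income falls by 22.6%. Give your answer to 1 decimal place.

1195.2

%ΔQ ≈ η × %ΔI = -1.76 × (-22.6%) = 39.776%.
New Q ≈ 855.1 × (1 + 0.39776) = 1195.2.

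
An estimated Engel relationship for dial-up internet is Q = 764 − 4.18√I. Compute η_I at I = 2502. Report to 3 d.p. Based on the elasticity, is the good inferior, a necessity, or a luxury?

At I = 2502: Q = 554.916.
dQ/dI = -4.18/(2√I) = -0.0417833 at this income.
η = (dQ/dI)·(I/Q) = -0.0417833 × (2502/554.916) = -0.188.
Since η < 0, the good is an inferior good.

-0.188 (inferior good)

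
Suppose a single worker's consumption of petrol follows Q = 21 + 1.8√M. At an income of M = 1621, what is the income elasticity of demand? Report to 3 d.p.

0.388

At M = 1621: Q = 93.471.
dQ/dM = 1.8/(2√M) = 0.0223538 at this income.
η = (dQ/dM)·(M/Q) = 0.0223538 × (1621/93.471) = 0.388.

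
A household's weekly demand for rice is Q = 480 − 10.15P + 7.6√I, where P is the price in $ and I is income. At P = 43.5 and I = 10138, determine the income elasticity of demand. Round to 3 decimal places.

0.476

At P = 43.5, I = 10138: Q = 803.701.
Holding P constant, ∂Q/∂I = 7.6/(2√I) = 0.0377405.
η_I = (∂Q/∂I)·(I/Q) = 0.0377405 × (10138/803.701) = 0.476.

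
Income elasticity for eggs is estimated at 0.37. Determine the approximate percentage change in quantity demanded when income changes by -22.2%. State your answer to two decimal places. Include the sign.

%ΔQ ≈ η × %ΔI = 0.37 × (-22.2%) = -8.21%.

-8.21%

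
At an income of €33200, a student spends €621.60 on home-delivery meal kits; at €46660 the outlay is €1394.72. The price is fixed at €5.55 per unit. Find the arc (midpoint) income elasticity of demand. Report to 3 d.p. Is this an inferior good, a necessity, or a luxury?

2.275 (luxury)

With a constant price, Q₁ = 621.60/5.55 = 112.000 and Q₂ = 1394.72/5.55 = 251.301 (equivalently, work directly with expenditure since P cancels).
Midpoint %ΔQ = (1394.72 − 621.60)/1008.16 = 0.76686; midpoint %ΔI = (46660 − 33200)/39930 = 0.33709.
η = 0.76686 / 0.33709 = 2.275.
η > 1 ⇒ luxury.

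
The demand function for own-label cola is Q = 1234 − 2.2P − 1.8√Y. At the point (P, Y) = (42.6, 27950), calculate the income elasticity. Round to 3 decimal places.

At P = 42.6, Y = 27950: Q = 839.351.
Holding P constant, ∂Q/∂Y = -1.8/(2√Y) = -0.00538334.
η_Y = (∂Q/∂Y)·(Y/Q) = -0.00538334 × (27950/839.351) = -0.179.

-0.179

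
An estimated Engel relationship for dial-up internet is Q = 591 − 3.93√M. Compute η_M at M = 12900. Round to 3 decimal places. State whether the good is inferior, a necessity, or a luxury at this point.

At M = 12900: Q = 144.638.
dQ/dM = -3.93/(2√M) = -0.0173009 at this income.
η = (dQ/dM)·(M/Q) = -0.0173009 × (12900/144.638) = -1.543.
Since η < 0, the good is an inferior good.

-1.543 (inferior good)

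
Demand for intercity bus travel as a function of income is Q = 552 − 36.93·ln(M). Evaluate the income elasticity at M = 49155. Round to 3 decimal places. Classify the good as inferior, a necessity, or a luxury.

At M = 49155: Q = 153.055.
dQ/dM = -36.93/M = -0.000751297 at this income.
η = (dQ/dM)·(M/Q) = -0.000751297 × (49155/153.055) = -0.241.
Since η < 0, the good is an inferior good.

-0.241 (inferior good)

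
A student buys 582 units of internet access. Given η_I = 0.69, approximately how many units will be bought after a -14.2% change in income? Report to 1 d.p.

525.0

%ΔQ ≈ η × %ΔI = 0.69 × (-14.2%) = -9.798%.
New Q ≈ 582 × (1 − 0.09798) = 525.0.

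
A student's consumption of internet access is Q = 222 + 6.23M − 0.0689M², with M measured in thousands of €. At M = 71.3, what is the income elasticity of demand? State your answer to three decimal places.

At M = 71.3: Q = 315.9328.
dQ/dM = 6.23 − 0.1378M = -3.59514.
η = (dQ/dM)·(M/Q) = -3.59514 × (71.3/315.9328) = -0.811.

-0.811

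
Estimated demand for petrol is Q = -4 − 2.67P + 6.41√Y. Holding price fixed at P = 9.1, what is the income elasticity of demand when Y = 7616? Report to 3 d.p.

At P = 9.1, Y = 7616: Q = 531.102.
Holding P constant, ∂Q/∂Y = 6.41/(2√Y) = 0.0367252.
η_Y = (∂Q/∂Y)·(Y/Q) = 0.0367252 × (7616/531.102) = 0.527.

0.527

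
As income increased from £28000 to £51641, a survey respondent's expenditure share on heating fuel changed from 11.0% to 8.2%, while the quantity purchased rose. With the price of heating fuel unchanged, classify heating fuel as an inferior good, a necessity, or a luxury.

necessity

Quantity rises but the budget share falls as income rises, so 0 < η < 1.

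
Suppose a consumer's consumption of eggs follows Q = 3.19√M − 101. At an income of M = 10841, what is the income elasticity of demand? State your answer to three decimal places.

0.718

At M = 10841: Q = 231.143.
dQ/dM = 3.19/(2√M) = 0.0153188 at this income.
η = (dQ/dM)·(M/Q) = 0.0153188 × (10841/231.143) = 0.718.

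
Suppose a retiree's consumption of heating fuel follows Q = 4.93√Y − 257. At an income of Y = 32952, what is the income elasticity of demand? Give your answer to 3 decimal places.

At Y = 32952: Q = 637.927.
dQ/dY = 4.93/(2√Y) = 0.0135793 at this income.
η = (dQ/dY)·(Y/Q) = 0.0135793 × (32952/637.927) = 0.701.

0.701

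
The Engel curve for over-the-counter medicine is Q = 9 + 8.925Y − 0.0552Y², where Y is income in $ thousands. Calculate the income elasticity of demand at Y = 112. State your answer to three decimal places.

At Y = 112: Q = 316.1712.
dQ/dY = 8.925 − 0.1104Y = -3.43980.
η = (dQ/dY)·(Y/Q) = -3.43980 × (112/316.1712) = -1.219.

-1.219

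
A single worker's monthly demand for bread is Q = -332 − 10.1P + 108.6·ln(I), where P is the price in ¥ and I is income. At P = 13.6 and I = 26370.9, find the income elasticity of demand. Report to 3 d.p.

At P = 13.6, I = 26370.9: Q = 636.190.
Holding P constant, ∂Q/∂I = 108.6/I = 0.00411818.
η_I = (∂Q/∂I)·(I/Q) = 0.00411818 × (26370.9/636.190) = 0.171.

0.171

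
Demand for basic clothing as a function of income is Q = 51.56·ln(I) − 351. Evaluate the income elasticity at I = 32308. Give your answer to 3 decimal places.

At I = 32308: Q = 184.351.
dQ/dI = 51.56/I = 0.00159589 at this income.
η = (dQ/dI)·(I/Q) = 0.00159589 × (32308/184.351) = 0.280.

0.280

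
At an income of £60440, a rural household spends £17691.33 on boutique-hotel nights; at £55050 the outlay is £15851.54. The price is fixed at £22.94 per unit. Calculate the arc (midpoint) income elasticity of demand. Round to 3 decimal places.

1.175

With a constant price, Q₁ = 17691.33/22.94 = 771.200 and Q₂ = 15851.54/22.94 = 691.000 (equivalently, work directly with expenditure since P cancels).
Midpoint %ΔQ = (15851.54 − 17691.33)/16771.44 = -0.10970; midpoint %ΔI = (55050 − 60440)/57745 = -0.09334.
η = -0.10970 / -0.09334 = 1.175.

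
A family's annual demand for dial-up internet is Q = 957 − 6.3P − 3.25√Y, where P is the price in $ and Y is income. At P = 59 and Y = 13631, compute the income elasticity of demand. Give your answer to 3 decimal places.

At P = 59, Y = 13631: Q = 205.856.
Holding P constant, ∂Q/∂Y = -3.25/(2√Y) = -0.0139184.
η_Y = (∂Q/∂Y)·(Y/Q) = -0.0139184 × (13631/205.856) = -0.922.

-0.922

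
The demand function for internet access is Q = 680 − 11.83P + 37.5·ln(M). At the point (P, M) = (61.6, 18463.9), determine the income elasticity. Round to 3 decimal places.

At P = 61.6, M = 18463.9: Q = 319.656.
Holding P constant, ∂Q/∂M = 37.5/M = 0.00203099.
η_M = (∂Q/∂M)·(M/Q) = 0.00203099 × (18463.9/319.656) = 0.117.

0.117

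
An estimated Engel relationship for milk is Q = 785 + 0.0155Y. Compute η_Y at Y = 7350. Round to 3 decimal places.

At Y = 7350: Q = 898.925.
dQ/dY = 0.0155.
η = (dQ/dY)·(Y/Q) = 0.0155 × (7350/898.925) = 0.127.

0.127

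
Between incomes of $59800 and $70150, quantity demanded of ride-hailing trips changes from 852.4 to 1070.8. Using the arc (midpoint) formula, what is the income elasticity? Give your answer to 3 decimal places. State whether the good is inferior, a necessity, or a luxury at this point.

ΔQ = 1070.8 − 852.4 = 218.4; midpoint Q̄ = (852.4 + 1070.8)/2 = 961.6.
ΔI = 70150 − 59800 = 10350; midpoint Ī = (59800 + 70150)/2 = 64975.
η = (ΔQ/Q̄) ÷ (ΔI/Ī) = (218.4/961.6) ÷ (10350/64975) = 1.426.
η > 1 ⇒ luxury.

1.426 (luxury)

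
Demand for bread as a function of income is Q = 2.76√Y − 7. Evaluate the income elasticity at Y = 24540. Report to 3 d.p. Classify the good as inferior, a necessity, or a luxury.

At Y = 24540: Q = 425.361.
dQ/dY = 2.76/(2√Y) = 0.00880931 at this income.
η = (dQ/dY)·(Y/Q) = 0.00880931 × (24540/425.361) = 0.508.
Since 0 < η < 1, the good is a necessity.

0.508 (necessity)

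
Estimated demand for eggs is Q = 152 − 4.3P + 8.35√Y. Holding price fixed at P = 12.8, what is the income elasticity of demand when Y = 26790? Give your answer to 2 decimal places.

At P = 12.8, Y = 26790: Q = 1463.659.
Holding P constant, ∂Q/∂Y = 8.35/(2√Y) = 0.0255076.
η_Y = (∂Q/∂Y)·(Y/Q) = 0.0255076 × (26790/1463.659) = 0.47.

0.47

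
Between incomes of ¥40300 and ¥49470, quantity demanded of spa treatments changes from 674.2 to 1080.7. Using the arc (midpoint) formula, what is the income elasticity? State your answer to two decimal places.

ΔQ = 1080.7 − 674.2 = 406.5; midpoint Q̄ = (674.2 + 1080.7)/2 = 877.45.
ΔI = 49470 − 40300 = 9170; midpoint Ī = (40300 + 49470)/2 = 44885.
η = (ΔQ/Q̄) ÷ (ΔI/Ī) = (406.5/877.45) ÷ (9170/44885) = 2.27.

2.27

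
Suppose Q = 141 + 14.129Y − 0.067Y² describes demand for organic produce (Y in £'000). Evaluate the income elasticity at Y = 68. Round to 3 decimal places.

0.431

At Y = 68: Q = 791.9640.
dQ/dY = 14.129 − 0.134Y = 5.01700.
η = (dQ/dY)·(Y/Q) = 5.01700 × (68/791.9640) = 0.431.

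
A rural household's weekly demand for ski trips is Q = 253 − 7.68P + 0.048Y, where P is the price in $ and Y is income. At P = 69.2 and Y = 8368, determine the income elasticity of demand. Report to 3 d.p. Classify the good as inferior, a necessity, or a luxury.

3.260 (luxury)

At P = 69.2, Y = 8368: Q = 123.208.
Holding P constant, ∂Q/∂Y = 0.048.
η_Y = (∂Q/∂Y)·(Y/Q) = 0.048 × (8368/123.208) = 3.260.
Since η > 1, this is a luxury.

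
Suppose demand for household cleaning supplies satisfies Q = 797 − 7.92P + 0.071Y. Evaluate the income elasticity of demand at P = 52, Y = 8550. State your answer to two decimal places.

0.61

At P = 52, Y = 8550: Q = 992.210.
Holding P constant, ∂Q/∂Y = 0.071.
η_Y = (∂Q/∂Y)·(Y/Q) = 0.071 × (8550/992.210) = 0.61.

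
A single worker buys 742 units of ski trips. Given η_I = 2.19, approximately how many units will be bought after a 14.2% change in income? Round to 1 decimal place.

972.7

%ΔQ ≈ η × %ΔI = 2.19 × 14.2% = 31.098%.
New Q ≈ 742 × (1 + 0.31098) = 972.7.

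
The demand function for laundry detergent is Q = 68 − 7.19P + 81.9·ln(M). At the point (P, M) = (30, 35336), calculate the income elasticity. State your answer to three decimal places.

0.115

At P = 30, M = 35336: Q = 710.011.
Holding P constant, ∂Q/∂M = 81.9/M = 0.00231775.
η_M = (∂Q/∂M)·(M/Q) = 0.00231775 × (35336/710.011) = 0.115.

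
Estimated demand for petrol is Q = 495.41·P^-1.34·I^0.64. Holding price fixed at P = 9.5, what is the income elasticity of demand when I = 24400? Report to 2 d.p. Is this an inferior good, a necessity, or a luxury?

For a multiplicative demand Q = A·P^α·I^β, the income elasticity is β everywhere.
Here β = 0.64, so η = 0.64.
Since 0 < η < 1, this is a necessity.

0.64 (necessity)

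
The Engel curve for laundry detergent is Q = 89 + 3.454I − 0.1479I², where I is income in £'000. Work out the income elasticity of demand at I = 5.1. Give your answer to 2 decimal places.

At I = 5.1: Q = 102.7685.
dQ/dI = 3.454 − 0.2958I = 1.94542.
η = (dQ/dI)·(I/Q) = 1.94542 × (5.1/102.7685) = 0.10.

0.10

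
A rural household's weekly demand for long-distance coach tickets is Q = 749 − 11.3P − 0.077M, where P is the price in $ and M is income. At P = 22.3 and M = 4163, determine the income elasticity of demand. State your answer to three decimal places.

At P = 22.3, M = 4163: Q = 176.459.
Holding P constant, ∂Q/∂M = −0.077.
η_M = (∂Q/∂M)·(M/Q) = -0.077 × (4163/176.459) = -1.817.

-1.817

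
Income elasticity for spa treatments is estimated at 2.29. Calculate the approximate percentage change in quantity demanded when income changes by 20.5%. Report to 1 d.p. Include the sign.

%ΔQ ≈ η × %ΔI = 2.29 × 20.5% = 46.9%.

46.9%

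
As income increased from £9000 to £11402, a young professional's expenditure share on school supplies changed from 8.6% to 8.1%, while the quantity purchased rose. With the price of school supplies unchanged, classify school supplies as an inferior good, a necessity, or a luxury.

Quantity rises but the budget share falls as income rises, so 0 < η < 1.

necessity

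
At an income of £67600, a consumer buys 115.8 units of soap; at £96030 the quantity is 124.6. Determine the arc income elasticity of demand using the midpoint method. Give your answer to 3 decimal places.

0.211

ΔQ = 124.6 − 115.8 = 8.8; midpoint Q̄ = (115.8 + 124.6)/2 = 120.2.
ΔI = 96030 − 67600 = 28430; midpoint Ī = (67600 + 96030)/2 = 81815.
η = (ΔQ/Q̄) ÷ (ΔI/Ī) = (8.8/120.2) ÷ (28430/81815) = 0.211.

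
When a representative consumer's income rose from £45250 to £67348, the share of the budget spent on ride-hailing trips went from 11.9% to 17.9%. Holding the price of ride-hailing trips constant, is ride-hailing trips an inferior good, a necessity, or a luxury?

luxury

The budget share rises as income rises, so η > 1.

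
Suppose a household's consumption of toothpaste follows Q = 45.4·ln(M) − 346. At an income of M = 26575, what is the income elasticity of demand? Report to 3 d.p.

At M = 26575: Q = 116.523.
dQ/dM = 45.4/M = 0.00170837 at this income.
η = (dQ/dM)·(M/Q) = 0.00170837 × (26575/116.523) = 0.390.

0.390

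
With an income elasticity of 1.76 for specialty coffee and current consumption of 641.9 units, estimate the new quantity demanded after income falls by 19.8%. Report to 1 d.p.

%ΔQ ≈ η × %ΔI = 1.76 × (-19.8%) = -34.848%.
New Q ≈ 641.9 × (1 − 0.34848) = 418.2.

418.2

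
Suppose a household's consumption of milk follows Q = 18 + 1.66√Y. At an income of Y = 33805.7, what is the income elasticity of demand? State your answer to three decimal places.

0.472

At Y = 33805.7: Q = 323.213.
dQ/dY = 1.66/(2√Y) = 0.00451422 at this income.
η = (dQ/dY)·(Y/Q) = 0.00451422 × (33805.7/323.213) = 0.472.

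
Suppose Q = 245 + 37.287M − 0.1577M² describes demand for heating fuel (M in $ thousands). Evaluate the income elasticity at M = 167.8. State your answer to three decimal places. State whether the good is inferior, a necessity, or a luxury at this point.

-1.273 (inferior good)

At M = 167.8: Q = 2061.4249.
dQ/dM = 37.287 − 0.3154M = -15.63712.
η = (dQ/dM)·(M/Q) = -15.63712 × (167.8/2061.4249) = -1.273.
η < 0 ⇒ inferior good.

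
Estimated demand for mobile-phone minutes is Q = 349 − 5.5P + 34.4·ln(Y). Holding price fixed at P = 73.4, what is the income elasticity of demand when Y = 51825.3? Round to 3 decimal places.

At P = 73.4, Y = 51825.3: Q = 318.734.
Holding P constant, ∂Q/∂Y = 34.4/Y = 0.000663768.
η_Y = (∂Q/∂Y)·(Y/Q) = 0.000663768 × (51825.3/318.734) = 0.108.

0.108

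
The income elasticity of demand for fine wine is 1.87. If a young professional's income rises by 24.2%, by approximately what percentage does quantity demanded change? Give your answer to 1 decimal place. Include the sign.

45.3%

%ΔQ ≈ η × %ΔI = 1.87 × 24.2% = 45.3%.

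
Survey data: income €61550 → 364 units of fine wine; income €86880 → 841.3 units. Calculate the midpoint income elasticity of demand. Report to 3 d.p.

2.321

ΔQ = 841.3 − 364 = 477.3; midpoint Q̄ = (364 + 841.3)/2 = 602.65.
ΔI = 86880 − 61550 = 25330; midpoint Ī = (61550 + 86880)/2 = 74215.
η = (ΔQ/Q̄) ÷ (ΔI/Ī) = (477.3/602.65) ÷ (25330/74215) = 2.321.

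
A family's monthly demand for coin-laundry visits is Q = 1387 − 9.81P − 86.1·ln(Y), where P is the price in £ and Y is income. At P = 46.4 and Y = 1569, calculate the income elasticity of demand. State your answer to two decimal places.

At P = 46.4, Y = 1569: Q = 298.276.
Holding P constant, ∂Q/∂Y = -86.1/Y = -0.0548757.
η_Y = (∂Q/∂Y)·(Y/Q) = -0.0548757 × (1569/298.276) = -0.29.

-0.29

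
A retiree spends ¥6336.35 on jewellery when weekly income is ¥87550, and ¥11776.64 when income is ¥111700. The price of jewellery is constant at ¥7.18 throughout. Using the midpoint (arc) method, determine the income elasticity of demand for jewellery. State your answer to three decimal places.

With a constant price, Q₁ = 6336.35/7.18 = 882.500 and Q₂ = 11776.64/7.18 = 1640.201 (equivalently, work directly with expenditure since P cancels).
Midpoint %ΔQ = (11776.64 − 6336.35)/9056.49 = 0.60071; midpoint %ΔI = (111700 − 87550)/99625 = 0.24241.
η = 0.60071 / 0.24241 = 2.478.

2.478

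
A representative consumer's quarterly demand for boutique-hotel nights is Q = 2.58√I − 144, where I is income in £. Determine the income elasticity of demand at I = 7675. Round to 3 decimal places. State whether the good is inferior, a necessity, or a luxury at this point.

At I = 7675: Q = 82.026.
dQ/dI = 2.58/(2√I) = 0.0147248 at this income.
η = (dQ/dI)·(I/Q) = 0.0147248 × (7675/82.026) = 1.378.
Since η > 1, the good is a luxury.

1.378 (luxury)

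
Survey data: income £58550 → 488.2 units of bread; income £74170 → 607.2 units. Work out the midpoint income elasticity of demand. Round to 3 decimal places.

ΔQ = 607.2 − 488.2 = 119; midpoint Q̄ = (488.2 + 607.2)/2 = 547.7.
ΔI = 74170 − 58550 = 15620; midpoint Ī = (58550 + 74170)/2 = 66360.
η = (ΔQ/Q̄) ÷ (ΔI/Ī) = (119/547.7) ÷ (15620/66360) = 0.923.

0.923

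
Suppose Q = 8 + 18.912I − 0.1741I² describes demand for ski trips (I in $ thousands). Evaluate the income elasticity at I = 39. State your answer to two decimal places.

At I = 39: Q = 480.7619.
dQ/dI = 18.912 − 0.3482I = 5.33220.
η = (dQ/dI)·(I/Q) = 5.33220 × (39/480.7619) = 0.43.

0.43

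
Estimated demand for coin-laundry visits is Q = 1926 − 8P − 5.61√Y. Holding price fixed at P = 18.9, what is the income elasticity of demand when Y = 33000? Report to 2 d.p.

-0.67

At P = 18.9, Y = 33000: Q = 755.693.
Holding P constant, ∂Q/∂Y = -5.61/(2√Y) = -0.015441.
η_Y = (∂Q/∂Y)·(Y/Q) = -0.015441 × (33000/755.693) = -0.67.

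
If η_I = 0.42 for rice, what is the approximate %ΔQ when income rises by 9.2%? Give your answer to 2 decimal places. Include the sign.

%ΔQ ≈ η × %ΔI = 0.42 × 9.2% = 3.86%.

3.86%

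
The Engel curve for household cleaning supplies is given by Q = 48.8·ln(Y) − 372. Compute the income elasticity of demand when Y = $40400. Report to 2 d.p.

0.34

At Y = 40400: Q = 145.601.
dQ/dY = 48.8/Y = 0.00120792 at this income.
η = (dQ/dY)·(Y/Q) = 0.00120792 × (40400/145.601) = 0.34.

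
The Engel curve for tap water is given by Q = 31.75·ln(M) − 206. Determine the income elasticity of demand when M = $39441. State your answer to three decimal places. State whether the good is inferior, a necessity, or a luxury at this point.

At M = 39441: Q = 129.996.
dQ/dM = 31.75/M = 0.000805 at this income.
η = (dQ/dM)·(M/Q) = 0.000805 × (39441/129.996) = 0.244.
Since 0 < η < 1, the good is a necessity.

0.244 (necessity)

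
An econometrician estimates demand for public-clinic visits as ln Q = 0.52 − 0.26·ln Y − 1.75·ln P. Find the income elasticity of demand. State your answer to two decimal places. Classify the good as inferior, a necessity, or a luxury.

In a log-linear demand, the coefficient on ln Y is the income elasticity.
So η = -0.26.
η < 0 ⇒ inferior good.

-0.26 (inferior good)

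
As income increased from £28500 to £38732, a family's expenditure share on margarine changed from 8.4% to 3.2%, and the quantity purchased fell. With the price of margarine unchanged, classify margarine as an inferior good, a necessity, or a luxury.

Quantity demanded falls as income rises, so η < 0.

inferior good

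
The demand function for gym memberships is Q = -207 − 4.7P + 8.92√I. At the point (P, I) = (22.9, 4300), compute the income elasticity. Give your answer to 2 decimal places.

At P = 22.9, I = 4300: Q = 270.294.
Holding P constant, ∂Q/∂I = 8.92/(2√I) = 0.0680144.
η_I = (∂Q/∂I)·(I/Q) = 0.0680144 × (4300/270.294) = 1.08.

1.08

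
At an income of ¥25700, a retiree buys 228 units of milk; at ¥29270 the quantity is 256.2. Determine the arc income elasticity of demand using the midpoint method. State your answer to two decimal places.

0.90

ΔQ = 256.2 − 228 = 28.2; midpoint Q̄ = (228 + 256.2)/2 = 242.1.
ΔI = 29270 − 25700 = 3570; midpoint Ī = (25700 + 29270)/2 = 27485.
η = (ΔQ/Q̄) ÷ (ΔI/Ī) = (28.2/242.1) ÷ (3570/27485) = 0.90.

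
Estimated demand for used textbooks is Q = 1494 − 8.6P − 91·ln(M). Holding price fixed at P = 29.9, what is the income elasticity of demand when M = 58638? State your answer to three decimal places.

At P = 29.9, M = 58638: Q = 237.758.
Holding P constant, ∂Q/∂M = -91/M = -0.00155189.
η_M = (∂Q/∂M)·(M/Q) = -0.00155189 × (58638/237.758) = -0.383.

-0.383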